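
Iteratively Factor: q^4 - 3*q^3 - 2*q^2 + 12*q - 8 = (q + 2)*(q^3 - 5*q^2 + 8*q - 4) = (q - 1)*(q + 2)*(q^2 - 4*q + 4) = (q - 2)*(q - 1)*(q + 2)*(q - 2)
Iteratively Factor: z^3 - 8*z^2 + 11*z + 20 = (z - 4)*(z^2 - 4*z - 5) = (z - 5)*(z - 4)*(z + 1)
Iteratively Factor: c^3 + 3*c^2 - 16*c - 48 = (c + 4)*(c^2 - c - 12) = (c + 3)*(c + 4)*(c - 4)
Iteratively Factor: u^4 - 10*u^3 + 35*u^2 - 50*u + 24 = (u - 4)*(u^3 - 6*u^2 + 11*u - 6) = (u - 4)*(u - 1)*(u^2 - 5*u + 6) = (u - 4)*(u - 3)*(u - 1)*(u - 2)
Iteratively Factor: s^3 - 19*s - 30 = (s - 5)*(s^2 + 5*s + 6) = (s - 5)*(s + 2)*(s + 3)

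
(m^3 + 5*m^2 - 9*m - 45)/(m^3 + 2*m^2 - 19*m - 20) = (m^2 - 9)/(m^2 - 3*m - 4)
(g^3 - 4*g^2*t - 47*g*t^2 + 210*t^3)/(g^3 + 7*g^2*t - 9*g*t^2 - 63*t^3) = (-g^2 + 11*g*t - 30*t^2)/(-g^2 + 9*t^2)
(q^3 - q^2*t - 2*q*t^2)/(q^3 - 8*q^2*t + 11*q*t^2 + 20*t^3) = q*(q - 2*t)/(q^2 - 9*q*t + 20*t^2)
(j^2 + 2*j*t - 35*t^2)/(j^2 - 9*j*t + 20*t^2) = (-j - 7*t)/(-j + 4*t)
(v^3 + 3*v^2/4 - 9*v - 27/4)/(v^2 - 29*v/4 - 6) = (v^2 - 9)/(v - 8)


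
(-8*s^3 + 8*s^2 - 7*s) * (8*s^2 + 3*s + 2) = -64*s^5 + 40*s^4 - 48*s^3 - 5*s^2 - 14*s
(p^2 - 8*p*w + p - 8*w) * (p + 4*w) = p^3 - 4*p^2*w + p^2 - 32*p*w^2 - 4*p*w - 32*w^2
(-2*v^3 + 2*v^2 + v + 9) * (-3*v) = 6*v^4 - 6*v^3 - 3*v^2 - 27*v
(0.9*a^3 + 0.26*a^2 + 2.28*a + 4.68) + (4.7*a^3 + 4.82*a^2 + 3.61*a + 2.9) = 5.6*a^3 + 5.08*a^2 + 5.89*a + 7.58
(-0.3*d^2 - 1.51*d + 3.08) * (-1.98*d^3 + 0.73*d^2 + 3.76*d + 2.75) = 0.594*d^5 + 2.7708*d^4 - 8.3287*d^3 - 4.2542*d^2 + 7.4283*d + 8.47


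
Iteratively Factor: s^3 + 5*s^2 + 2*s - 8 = (s + 4)*(s^2 + s - 2) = (s - 1)*(s + 4)*(s + 2)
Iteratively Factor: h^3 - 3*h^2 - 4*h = (h)*(h^2 - 3*h - 4) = h*(h - 4)*(h + 1)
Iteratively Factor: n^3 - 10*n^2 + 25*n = (n)*(n^2 - 10*n + 25) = n*(n - 5)*(n - 5)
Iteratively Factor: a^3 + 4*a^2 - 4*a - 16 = (a - 2)*(a^2 + 6*a + 8) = (a - 2)*(a + 4)*(a + 2)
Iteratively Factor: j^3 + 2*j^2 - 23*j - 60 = (j + 4)*(j^2 - 2*j - 15) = (j - 5)*(j + 4)*(j + 3)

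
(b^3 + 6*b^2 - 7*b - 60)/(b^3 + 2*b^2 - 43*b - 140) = (b - 3)/(b - 7)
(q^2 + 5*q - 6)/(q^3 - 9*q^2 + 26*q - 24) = (q^2 + 5*q - 6)/(q^3 - 9*q^2 + 26*q - 24)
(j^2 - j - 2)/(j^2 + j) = (j - 2)/j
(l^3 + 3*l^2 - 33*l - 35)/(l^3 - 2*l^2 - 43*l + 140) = (l + 1)/(l - 4)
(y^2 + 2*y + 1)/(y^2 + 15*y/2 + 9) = 2*(y^2 + 2*y + 1)/(2*y^2 + 15*y + 18)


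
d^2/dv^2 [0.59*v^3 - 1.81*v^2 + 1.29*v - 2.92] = 3.54*v - 3.62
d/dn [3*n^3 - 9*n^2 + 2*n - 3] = 9*n^2 - 18*n + 2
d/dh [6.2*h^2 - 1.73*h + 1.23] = 12.4*h - 1.73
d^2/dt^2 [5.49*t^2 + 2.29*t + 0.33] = 10.9800000000000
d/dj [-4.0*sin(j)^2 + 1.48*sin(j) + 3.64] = (1.48 - 8.0*sin(j))*cos(j)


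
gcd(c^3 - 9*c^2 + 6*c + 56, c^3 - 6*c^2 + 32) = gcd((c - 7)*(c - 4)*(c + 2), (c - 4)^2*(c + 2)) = c^2 - 2*c - 8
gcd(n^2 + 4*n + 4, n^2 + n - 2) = n + 2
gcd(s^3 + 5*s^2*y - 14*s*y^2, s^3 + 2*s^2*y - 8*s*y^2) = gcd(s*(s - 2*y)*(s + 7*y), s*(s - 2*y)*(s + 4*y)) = -s^2 + 2*s*y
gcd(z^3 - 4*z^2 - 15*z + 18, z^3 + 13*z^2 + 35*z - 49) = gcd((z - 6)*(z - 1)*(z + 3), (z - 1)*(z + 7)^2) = z - 1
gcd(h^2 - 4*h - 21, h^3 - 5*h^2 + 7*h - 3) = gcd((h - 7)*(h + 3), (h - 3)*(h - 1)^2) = 1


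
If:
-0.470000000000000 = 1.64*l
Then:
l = -0.29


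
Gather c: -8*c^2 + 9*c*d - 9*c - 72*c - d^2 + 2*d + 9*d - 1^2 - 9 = -8*c^2 + c*(9*d - 81) - d^2 + 11*d - 10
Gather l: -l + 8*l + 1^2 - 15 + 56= 7*l + 42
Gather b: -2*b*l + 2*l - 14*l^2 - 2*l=-2*b*l - 14*l^2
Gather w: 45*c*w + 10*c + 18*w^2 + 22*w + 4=10*c + 18*w^2 + w*(45*c + 22) + 4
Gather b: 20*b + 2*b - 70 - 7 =22*b - 77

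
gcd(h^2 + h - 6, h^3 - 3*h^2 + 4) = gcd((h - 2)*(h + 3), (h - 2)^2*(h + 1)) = h - 2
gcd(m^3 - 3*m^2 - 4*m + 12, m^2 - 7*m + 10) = m - 2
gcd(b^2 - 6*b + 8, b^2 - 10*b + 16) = b - 2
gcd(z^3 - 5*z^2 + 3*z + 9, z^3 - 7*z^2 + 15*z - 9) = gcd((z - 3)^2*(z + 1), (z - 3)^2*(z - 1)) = z^2 - 6*z + 9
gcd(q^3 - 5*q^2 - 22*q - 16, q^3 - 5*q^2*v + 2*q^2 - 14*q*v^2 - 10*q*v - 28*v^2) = q + 2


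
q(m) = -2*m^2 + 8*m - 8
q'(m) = 8 - 4*m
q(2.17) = -0.06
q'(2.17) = -0.68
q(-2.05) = -32.80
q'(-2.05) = 16.20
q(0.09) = -7.30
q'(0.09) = 7.64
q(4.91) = -16.94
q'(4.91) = -11.64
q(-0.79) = -15.57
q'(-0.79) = 11.16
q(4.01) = -8.08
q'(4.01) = -8.04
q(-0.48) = -12.30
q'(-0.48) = 9.92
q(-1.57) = -25.49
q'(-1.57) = 14.28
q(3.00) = -2.00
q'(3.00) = -4.00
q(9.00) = -98.00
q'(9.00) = -28.00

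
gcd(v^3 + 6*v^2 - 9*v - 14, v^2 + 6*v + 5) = v + 1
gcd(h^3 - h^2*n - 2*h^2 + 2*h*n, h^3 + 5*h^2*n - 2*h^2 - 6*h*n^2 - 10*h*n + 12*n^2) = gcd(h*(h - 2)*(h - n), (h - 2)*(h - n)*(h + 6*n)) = h^2 - h*n - 2*h + 2*n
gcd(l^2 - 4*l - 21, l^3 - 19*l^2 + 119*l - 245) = l - 7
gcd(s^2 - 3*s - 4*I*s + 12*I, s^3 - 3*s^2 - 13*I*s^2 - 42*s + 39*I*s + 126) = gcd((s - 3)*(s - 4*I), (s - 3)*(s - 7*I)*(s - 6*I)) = s - 3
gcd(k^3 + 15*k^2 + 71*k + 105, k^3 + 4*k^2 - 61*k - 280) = k^2 + 12*k + 35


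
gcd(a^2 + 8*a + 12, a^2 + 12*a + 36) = a + 6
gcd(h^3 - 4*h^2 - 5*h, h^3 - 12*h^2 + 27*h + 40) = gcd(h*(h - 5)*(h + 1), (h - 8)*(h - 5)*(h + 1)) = h^2 - 4*h - 5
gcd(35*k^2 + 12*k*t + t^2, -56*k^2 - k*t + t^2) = 7*k + t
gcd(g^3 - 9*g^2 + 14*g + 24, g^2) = 1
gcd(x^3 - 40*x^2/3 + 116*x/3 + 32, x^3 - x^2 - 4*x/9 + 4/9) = x + 2/3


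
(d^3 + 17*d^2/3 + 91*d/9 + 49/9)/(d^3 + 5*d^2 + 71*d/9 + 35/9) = (3*d + 7)/(3*d + 5)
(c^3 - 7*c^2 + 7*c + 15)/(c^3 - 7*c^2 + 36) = (c^2 - 4*c - 5)/(c^2 - 4*c - 12)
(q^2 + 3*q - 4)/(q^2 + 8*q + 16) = (q - 1)/(q + 4)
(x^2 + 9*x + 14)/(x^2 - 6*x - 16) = (x + 7)/(x - 8)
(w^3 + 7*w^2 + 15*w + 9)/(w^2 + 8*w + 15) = (w^2 + 4*w + 3)/(w + 5)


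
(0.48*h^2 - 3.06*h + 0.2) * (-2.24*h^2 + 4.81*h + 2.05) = -1.0752*h^4 + 9.1632*h^3 - 14.1826*h^2 - 5.311*h + 0.41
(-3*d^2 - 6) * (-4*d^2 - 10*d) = 12*d^4 + 30*d^3 + 24*d^2 + 60*d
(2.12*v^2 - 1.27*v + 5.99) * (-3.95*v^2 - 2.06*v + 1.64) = -8.374*v^4 + 0.6493*v^3 - 17.5675*v^2 - 14.4222*v + 9.8236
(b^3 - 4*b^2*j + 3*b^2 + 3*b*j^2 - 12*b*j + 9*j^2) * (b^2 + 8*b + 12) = b^5 - 4*b^4*j + 11*b^4 + 3*b^3*j^2 - 44*b^3*j + 36*b^3 + 33*b^2*j^2 - 144*b^2*j + 36*b^2 + 108*b*j^2 - 144*b*j + 108*j^2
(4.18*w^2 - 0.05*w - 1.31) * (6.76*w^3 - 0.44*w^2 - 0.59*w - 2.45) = 28.2568*w^5 - 2.1772*w^4 - 11.2998*w^3 - 9.6351*w^2 + 0.8954*w + 3.2095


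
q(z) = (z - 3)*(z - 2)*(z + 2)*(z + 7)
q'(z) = (z - 3)*(z - 2)*(z + 2) + (z - 3)*(z - 2)*(z + 7) + (z - 3)*(z + 2)*(z + 7) + (z - 2)*(z + 2)*(z + 7) = 4*z^3 + 12*z^2 - 50*z - 16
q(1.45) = 24.85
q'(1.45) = -51.08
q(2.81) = -7.26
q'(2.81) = 27.01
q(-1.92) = 7.84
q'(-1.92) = 95.93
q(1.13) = 41.40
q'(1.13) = -51.41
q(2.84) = -6.40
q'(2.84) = 30.41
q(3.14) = 8.32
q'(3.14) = 69.15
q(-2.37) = -40.20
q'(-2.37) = 116.65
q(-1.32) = 55.40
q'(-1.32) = 61.71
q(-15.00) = 31824.00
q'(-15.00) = -10066.00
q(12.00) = 23940.00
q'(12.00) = 8024.00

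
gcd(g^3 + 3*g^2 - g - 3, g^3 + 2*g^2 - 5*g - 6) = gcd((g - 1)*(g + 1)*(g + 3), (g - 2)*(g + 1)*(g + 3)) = g^2 + 4*g + 3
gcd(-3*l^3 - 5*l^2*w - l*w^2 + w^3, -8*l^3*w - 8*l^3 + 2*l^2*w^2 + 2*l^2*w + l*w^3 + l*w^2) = 1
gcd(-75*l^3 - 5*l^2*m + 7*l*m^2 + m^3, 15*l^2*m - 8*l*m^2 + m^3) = 3*l - m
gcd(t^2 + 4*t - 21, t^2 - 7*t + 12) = t - 3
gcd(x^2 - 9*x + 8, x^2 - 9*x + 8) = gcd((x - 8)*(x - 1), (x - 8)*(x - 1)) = x^2 - 9*x + 8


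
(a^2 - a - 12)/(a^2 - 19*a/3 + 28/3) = 3*(a + 3)/(3*a - 7)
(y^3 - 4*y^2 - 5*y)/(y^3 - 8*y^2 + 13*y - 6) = y*(y^2 - 4*y - 5)/(y^3 - 8*y^2 + 13*y - 6)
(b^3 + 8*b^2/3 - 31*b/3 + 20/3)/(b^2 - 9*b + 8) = (3*b^2 + 11*b - 20)/(3*(b - 8))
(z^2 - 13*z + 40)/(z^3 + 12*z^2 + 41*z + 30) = (z^2 - 13*z + 40)/(z^3 + 12*z^2 + 41*z + 30)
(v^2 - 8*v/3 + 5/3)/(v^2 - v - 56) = (-v^2 + 8*v/3 - 5/3)/(-v^2 + v + 56)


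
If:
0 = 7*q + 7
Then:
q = -1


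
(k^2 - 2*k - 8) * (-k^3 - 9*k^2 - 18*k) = -k^5 - 7*k^4 + 8*k^3 + 108*k^2 + 144*k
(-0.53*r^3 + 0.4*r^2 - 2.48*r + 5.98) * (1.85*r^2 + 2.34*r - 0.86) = -0.9805*r^5 - 0.5002*r^4 - 3.1962*r^3 + 4.9158*r^2 + 16.126*r - 5.1428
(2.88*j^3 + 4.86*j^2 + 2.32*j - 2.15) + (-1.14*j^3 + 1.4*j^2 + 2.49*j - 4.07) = 1.74*j^3 + 6.26*j^2 + 4.81*j - 6.22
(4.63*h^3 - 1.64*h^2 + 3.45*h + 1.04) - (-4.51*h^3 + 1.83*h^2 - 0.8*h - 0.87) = 9.14*h^3 - 3.47*h^2 + 4.25*h + 1.91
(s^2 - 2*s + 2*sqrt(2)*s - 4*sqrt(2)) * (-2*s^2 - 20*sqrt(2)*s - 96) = -2*s^4 - 24*sqrt(2)*s^3 + 4*s^3 - 176*s^2 + 48*sqrt(2)*s^2 - 192*sqrt(2)*s + 352*s + 384*sqrt(2)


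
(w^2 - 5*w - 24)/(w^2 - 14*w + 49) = (w^2 - 5*w - 24)/(w^2 - 14*w + 49)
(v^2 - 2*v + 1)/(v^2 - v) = (v - 1)/v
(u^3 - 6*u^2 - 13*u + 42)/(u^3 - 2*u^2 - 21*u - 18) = (u^2 - 9*u + 14)/(u^2 - 5*u - 6)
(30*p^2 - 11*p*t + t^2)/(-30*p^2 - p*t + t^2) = (-5*p + t)/(5*p + t)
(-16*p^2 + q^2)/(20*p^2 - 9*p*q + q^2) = (-4*p - q)/(5*p - q)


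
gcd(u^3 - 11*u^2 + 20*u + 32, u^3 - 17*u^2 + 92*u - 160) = u^2 - 12*u + 32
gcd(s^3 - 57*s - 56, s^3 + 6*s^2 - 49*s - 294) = s + 7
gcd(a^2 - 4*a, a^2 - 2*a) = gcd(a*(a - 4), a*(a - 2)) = a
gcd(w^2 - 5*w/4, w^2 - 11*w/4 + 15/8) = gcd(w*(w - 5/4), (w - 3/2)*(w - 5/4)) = w - 5/4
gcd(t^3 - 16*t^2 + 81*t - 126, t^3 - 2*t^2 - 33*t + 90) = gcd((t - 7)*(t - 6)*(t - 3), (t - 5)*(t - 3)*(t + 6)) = t - 3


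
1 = 1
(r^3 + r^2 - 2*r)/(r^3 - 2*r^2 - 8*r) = (r - 1)/(r - 4)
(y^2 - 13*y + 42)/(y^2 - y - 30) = (y - 7)/(y + 5)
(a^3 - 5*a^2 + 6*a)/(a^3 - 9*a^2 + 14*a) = (a - 3)/(a - 7)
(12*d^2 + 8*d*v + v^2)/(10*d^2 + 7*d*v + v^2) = (6*d + v)/(5*d + v)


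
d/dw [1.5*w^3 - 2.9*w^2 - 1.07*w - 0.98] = 4.5*w^2 - 5.8*w - 1.07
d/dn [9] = 0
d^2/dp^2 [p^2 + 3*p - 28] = 2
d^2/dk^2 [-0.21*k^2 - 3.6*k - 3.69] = -0.420000000000000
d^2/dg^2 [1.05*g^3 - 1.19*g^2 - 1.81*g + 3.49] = 6.3*g - 2.38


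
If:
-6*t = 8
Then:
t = -4/3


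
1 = 1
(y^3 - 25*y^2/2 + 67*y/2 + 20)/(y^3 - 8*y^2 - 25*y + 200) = (y + 1/2)/(y + 5)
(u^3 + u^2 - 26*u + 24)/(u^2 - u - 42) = (u^2 - 5*u + 4)/(u - 7)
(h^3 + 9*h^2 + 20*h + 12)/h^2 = h + 9 + 20/h + 12/h^2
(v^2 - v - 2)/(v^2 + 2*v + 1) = (v - 2)/(v + 1)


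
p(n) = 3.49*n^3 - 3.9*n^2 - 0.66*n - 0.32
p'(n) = 10.47*n^2 - 7.8*n - 0.66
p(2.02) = 11.20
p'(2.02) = 26.31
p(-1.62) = -24.32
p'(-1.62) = 39.45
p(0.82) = -1.56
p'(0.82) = -0.02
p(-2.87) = -113.05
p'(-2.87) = 107.97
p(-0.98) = -6.70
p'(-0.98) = 17.04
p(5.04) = 344.09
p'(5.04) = 225.98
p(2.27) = 18.91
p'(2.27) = 35.58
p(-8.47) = -2395.20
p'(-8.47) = 816.53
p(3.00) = 56.83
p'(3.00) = 70.17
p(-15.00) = -12646.67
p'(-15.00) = 2472.09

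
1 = 1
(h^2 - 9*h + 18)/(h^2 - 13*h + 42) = (h - 3)/(h - 7)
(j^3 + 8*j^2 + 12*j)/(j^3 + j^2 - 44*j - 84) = j/(j - 7)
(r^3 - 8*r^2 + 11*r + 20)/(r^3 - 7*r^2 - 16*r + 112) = (r^2 - 4*r - 5)/(r^2 - 3*r - 28)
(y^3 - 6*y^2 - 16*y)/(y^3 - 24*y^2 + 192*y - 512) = y*(y + 2)/(y^2 - 16*y + 64)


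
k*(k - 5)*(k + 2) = k^3 - 3*k^2 - 10*k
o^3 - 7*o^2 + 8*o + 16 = (o - 4)^2*(o + 1)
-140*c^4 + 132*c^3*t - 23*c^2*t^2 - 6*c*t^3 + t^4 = (-7*c + t)*(-2*c + t)^2*(5*c + t)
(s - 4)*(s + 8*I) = s^2 - 4*s + 8*I*s - 32*I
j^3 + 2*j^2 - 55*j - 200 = (j - 8)*(j + 5)^2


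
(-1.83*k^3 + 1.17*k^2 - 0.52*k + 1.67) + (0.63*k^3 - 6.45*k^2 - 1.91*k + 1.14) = -1.2*k^3 - 5.28*k^2 - 2.43*k + 2.81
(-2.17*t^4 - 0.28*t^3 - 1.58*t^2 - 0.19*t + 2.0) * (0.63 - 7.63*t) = 16.5571*t^5 + 0.7693*t^4 + 11.879*t^3 + 0.4543*t^2 - 15.3797*t + 1.26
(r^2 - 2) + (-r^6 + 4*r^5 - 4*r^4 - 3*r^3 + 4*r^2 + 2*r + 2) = -r^6 + 4*r^5 - 4*r^4 - 3*r^3 + 5*r^2 + 2*r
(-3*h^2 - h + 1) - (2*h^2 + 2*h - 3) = -5*h^2 - 3*h + 4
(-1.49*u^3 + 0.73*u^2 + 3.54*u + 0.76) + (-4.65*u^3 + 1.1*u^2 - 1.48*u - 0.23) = -6.14*u^3 + 1.83*u^2 + 2.06*u + 0.53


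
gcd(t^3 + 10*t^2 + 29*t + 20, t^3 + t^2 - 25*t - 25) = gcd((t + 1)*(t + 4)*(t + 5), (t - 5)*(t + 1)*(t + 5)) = t^2 + 6*t + 5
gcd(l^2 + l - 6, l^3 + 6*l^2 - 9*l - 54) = l + 3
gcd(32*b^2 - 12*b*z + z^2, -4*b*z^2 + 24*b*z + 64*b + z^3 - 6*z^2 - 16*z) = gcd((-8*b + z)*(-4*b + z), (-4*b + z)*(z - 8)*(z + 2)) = -4*b + z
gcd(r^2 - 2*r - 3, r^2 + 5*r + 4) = r + 1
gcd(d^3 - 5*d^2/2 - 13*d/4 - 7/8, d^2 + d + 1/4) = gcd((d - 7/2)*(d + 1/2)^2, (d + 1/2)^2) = d^2 + d + 1/4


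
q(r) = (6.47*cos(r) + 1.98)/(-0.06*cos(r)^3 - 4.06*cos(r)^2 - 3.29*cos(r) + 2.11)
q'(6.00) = 0.72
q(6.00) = -1.69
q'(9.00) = -3.51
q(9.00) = -2.20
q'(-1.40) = 11.36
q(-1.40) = 2.15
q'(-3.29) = -2.08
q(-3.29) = -3.05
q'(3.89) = 2.72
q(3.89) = -1.17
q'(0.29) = -0.75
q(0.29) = -1.70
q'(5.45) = 8.36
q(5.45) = -3.23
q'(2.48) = -2.98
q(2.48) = -1.42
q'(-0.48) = 1.58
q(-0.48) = -1.91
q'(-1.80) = 2.48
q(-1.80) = 0.19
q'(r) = (6.47*cos(r) + 1.98)*(-0.18*sin(r)*cos(r)^2 - 8.12*sin(r)*cos(r) - 3.29*sin(r))/(-0.06*cos(r)^3 - 4.06*cos(r)^2 - 3.29*cos(r) + 2.11)^2 - 6.47*sin(r)/(-0.06*cos(r)^3 - 4.06*cos(r)^2 - 3.29*cos(r) + 2.11)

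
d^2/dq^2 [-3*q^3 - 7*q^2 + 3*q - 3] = -18*q - 14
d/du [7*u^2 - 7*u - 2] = 14*u - 7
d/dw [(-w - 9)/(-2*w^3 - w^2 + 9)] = (2*w^3 + w^2 - 2*w*(w + 9)*(3*w + 1) - 9)/(2*w^3 + w^2 - 9)^2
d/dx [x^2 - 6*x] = 2*x - 6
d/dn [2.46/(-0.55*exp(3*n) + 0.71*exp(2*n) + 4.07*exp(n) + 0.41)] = (4.059*exp(2*n) - 3.4932*exp(n) - 10.0122)*exp(n)/(-0.55*exp(3*n) + 0.71*exp(2*n) + 4.07*exp(n) + 0.41)^2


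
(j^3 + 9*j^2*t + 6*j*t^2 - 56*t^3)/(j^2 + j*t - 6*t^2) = (j^2 + 11*j*t + 28*t^2)/(j + 3*t)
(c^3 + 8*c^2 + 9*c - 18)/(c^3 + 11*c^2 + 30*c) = (c^2 + 2*c - 3)/(c*(c + 5))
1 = 1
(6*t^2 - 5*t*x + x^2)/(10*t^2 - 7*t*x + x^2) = (-3*t + x)/(-5*t + x)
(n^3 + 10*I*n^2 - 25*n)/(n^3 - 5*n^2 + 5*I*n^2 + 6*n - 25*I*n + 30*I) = n*(n + 5*I)/(n^2 - 5*n + 6)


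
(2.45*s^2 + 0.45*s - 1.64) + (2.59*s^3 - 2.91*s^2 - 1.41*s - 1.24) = 2.59*s^3 - 0.46*s^2 - 0.96*s - 2.88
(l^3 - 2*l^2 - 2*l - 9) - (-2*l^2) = l^3 - 2*l - 9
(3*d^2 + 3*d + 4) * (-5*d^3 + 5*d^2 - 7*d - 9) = -15*d^5 - 26*d^3 - 28*d^2 - 55*d - 36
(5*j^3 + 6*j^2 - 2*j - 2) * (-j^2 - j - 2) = -5*j^5 - 11*j^4 - 14*j^3 - 8*j^2 + 6*j + 4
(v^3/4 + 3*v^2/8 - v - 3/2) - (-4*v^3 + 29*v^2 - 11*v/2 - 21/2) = 17*v^3/4 - 229*v^2/8 + 9*v/2 + 9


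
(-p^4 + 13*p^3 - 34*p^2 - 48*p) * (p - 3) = -p^5 + 16*p^4 - 73*p^3 + 54*p^2 + 144*p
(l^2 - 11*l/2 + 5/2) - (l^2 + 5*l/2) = 5/2 - 8*l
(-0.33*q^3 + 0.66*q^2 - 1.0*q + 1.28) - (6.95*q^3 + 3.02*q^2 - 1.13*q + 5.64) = -7.28*q^3 - 2.36*q^2 + 0.13*q - 4.36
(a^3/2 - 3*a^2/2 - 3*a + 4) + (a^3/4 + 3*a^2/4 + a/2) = 3*a^3/4 - 3*a^2/4 - 5*a/2 + 4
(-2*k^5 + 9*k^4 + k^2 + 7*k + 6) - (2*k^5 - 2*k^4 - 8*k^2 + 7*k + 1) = -4*k^5 + 11*k^4 + 9*k^2 + 5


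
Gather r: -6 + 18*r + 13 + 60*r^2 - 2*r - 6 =60*r^2 + 16*r + 1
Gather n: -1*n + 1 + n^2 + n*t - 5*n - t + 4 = n^2 + n*(t - 6) - t + 5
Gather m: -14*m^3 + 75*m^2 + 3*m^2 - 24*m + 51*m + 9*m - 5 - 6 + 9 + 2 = -14*m^3 + 78*m^2 + 36*m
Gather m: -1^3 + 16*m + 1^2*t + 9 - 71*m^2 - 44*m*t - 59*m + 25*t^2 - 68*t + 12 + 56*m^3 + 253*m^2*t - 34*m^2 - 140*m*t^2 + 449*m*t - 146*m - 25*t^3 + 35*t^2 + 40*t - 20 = 56*m^3 + m^2*(253*t - 105) + m*(-140*t^2 + 405*t - 189) - 25*t^3 + 60*t^2 - 27*t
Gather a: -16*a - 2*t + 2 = -16*a - 2*t + 2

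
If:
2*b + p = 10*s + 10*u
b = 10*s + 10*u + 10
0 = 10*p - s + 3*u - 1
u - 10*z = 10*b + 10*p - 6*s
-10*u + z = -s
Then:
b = -111640/11551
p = -3870/11551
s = -29599/11551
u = 6884/11551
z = 98439/11551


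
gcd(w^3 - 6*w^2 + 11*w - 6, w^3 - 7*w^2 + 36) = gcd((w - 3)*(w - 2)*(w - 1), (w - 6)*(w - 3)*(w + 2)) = w - 3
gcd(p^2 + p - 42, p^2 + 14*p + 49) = p + 7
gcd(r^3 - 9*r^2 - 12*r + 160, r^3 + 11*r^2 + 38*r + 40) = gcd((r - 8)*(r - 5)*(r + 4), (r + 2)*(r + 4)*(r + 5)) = r + 4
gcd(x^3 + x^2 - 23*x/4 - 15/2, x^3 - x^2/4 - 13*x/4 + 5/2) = x + 2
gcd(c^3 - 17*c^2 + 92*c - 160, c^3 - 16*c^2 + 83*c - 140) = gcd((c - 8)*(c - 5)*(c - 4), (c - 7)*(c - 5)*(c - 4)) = c^2 - 9*c + 20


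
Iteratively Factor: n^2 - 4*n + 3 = (n - 1)*(n - 3)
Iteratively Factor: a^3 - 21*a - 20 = (a + 1)*(a^2 - a - 20) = (a + 1)*(a + 4)*(a - 5)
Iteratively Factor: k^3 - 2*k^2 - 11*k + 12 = (k - 4)*(k^2 + 2*k - 3) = (k - 4)*(k + 3)*(k - 1)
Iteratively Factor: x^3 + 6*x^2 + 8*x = (x + 4)*(x^2 + 2*x) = (x + 2)*(x + 4)*(x)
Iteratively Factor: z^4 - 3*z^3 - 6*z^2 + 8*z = (z - 4)*(z^3 + z^2 - 2*z) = z*(z - 4)*(z^2 + z - 2) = z*(z - 4)*(z + 2)*(z - 1)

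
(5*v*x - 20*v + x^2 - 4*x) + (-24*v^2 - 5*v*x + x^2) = -24*v^2 - 20*v + 2*x^2 - 4*x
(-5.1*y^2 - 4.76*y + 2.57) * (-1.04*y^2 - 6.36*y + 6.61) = 5.304*y^4 + 37.3864*y^3 - 6.1102*y^2 - 47.8088*y + 16.9877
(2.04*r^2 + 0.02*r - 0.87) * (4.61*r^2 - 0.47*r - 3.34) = 9.4044*r^4 - 0.8666*r^3 - 10.8337*r^2 + 0.3421*r + 2.9058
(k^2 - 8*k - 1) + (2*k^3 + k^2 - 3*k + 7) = 2*k^3 + 2*k^2 - 11*k + 6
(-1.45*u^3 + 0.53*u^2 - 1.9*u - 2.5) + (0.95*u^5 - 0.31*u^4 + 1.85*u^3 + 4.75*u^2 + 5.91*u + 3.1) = 0.95*u^5 - 0.31*u^4 + 0.4*u^3 + 5.28*u^2 + 4.01*u + 0.6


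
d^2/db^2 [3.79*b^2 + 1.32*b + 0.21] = 7.58000000000000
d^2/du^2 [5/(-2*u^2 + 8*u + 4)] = 5*(-u^2 + 4*u + 4*(u - 2)^2 + 2)/(-u^2 + 4*u + 2)^3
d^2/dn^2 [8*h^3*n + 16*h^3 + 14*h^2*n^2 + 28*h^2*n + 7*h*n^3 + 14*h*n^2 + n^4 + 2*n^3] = 28*h^2 + 42*h*n + 28*h + 12*n^2 + 12*n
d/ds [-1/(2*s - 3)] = 2/(2*s - 3)^2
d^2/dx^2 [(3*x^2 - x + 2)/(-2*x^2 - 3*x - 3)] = 4*(11*x^3 + 15*x^2 - 27*x - 21)/(8*x^6 + 36*x^5 + 90*x^4 + 135*x^3 + 135*x^2 + 81*x + 27)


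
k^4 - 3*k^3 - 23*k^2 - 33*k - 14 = (k - 7)*(k + 1)^2*(k + 2)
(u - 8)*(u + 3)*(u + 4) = u^3 - u^2 - 44*u - 96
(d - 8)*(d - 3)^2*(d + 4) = d^4 - 10*d^3 + d^2 + 156*d - 288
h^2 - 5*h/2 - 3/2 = (h - 3)*(h + 1/2)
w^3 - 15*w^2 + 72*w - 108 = (w - 6)^2*(w - 3)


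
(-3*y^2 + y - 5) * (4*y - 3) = -12*y^3 + 13*y^2 - 23*y + 15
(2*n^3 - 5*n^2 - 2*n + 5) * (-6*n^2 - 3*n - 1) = -12*n^5 + 24*n^4 + 25*n^3 - 19*n^2 - 13*n - 5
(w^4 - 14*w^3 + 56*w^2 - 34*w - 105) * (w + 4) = w^5 - 10*w^4 + 190*w^2 - 241*w - 420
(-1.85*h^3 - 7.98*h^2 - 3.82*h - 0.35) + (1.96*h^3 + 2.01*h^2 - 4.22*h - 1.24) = 0.11*h^3 - 5.97*h^2 - 8.04*h - 1.59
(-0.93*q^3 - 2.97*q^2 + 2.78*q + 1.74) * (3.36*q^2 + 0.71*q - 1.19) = -3.1248*q^5 - 10.6395*q^4 + 8.3388*q^3 + 11.3545*q^2 - 2.0728*q - 2.0706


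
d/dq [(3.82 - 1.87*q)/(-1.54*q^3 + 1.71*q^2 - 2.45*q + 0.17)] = (-5.7596*q^3 + 20.8461*q^2 - 13.0644*q + 9.0411)/(2.3716*q^6 - 5.2668*q^5 + 10.4701*q^4 - 8.9026*q^3 + 6.5839*q^2 - 0.833*q + 0.0289)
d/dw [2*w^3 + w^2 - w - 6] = 6*w^2 + 2*w - 1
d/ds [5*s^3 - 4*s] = 15*s^2 - 4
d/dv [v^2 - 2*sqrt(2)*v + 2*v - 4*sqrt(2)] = 2*v - 2*sqrt(2) + 2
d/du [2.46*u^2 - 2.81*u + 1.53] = 4.92*u - 2.81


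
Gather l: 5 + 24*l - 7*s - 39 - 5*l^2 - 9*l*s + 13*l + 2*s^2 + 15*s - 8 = -5*l^2 + l*(37 - 9*s) + 2*s^2 + 8*s - 42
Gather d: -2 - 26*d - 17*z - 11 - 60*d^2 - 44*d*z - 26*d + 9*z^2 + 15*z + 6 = -60*d^2 + d*(-44*z - 52) + 9*z^2 - 2*z - 7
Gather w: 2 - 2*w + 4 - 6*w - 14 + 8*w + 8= 0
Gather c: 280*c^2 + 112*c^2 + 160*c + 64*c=392*c^2 + 224*c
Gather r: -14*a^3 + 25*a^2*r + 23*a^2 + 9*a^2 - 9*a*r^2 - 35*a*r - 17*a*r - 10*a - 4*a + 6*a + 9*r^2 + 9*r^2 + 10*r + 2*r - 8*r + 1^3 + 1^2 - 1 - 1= -14*a^3 + 32*a^2 - 8*a + r^2*(18 - 9*a) + r*(25*a^2 - 52*a + 4)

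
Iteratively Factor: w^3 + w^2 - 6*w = (w - 2)*(w^2 + 3*w) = (w - 2)*(w + 3)*(w)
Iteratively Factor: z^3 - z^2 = (z)*(z^2 - z) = z^2*(z - 1)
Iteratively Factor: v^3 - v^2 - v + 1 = (v - 1)*(v^2 - 1) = (v - 1)^2*(v + 1)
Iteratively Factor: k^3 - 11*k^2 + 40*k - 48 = (k - 4)*(k^2 - 7*k + 12) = (k - 4)^2*(k - 3)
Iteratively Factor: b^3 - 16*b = (b)*(b^2 - 16) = b*(b - 4)*(b + 4)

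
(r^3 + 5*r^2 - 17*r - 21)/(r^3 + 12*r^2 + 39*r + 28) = (r - 3)/(r + 4)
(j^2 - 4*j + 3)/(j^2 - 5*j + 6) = (j - 1)/(j - 2)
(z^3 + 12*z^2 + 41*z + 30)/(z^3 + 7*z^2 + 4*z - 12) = (z^2 + 6*z + 5)/(z^2 + z - 2)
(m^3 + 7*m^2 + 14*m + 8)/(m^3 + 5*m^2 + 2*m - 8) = (m + 1)/(m - 1)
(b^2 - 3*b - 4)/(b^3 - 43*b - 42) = (b - 4)/(b^2 - b - 42)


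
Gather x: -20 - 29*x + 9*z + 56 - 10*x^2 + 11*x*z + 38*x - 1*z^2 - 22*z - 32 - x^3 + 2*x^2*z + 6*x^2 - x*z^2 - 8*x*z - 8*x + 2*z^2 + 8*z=-x^3 + x^2*(2*z - 4) + x*(-z^2 + 3*z + 1) + z^2 - 5*z + 4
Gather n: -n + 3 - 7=-n - 4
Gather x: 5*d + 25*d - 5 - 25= 30*d - 30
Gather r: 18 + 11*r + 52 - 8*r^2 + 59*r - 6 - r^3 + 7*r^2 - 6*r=-r^3 - r^2 + 64*r + 64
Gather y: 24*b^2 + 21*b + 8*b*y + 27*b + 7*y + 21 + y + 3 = 24*b^2 + 48*b + y*(8*b + 8) + 24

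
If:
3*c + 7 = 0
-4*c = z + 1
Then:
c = -7/3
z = 25/3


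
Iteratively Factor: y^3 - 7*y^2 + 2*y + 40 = (y - 5)*(y^2 - 2*y - 8) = (y - 5)*(y + 2)*(y - 4)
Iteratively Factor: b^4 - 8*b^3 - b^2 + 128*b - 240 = (b - 3)*(b^3 - 5*b^2 - 16*b + 80) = (b - 5)*(b - 3)*(b^2 - 16) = (b - 5)*(b - 4)*(b - 3)*(b + 4)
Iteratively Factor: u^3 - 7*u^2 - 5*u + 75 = (u + 3)*(u^2 - 10*u + 25) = (u - 5)*(u + 3)*(u - 5)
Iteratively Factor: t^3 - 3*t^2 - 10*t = (t + 2)*(t^2 - 5*t) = t*(t + 2)*(t - 5)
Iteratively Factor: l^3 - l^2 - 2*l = (l)*(l^2 - l - 2) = l*(l + 1)*(l - 2)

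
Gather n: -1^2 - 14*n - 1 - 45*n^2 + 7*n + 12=-45*n^2 - 7*n + 10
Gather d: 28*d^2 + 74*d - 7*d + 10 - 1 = 28*d^2 + 67*d + 9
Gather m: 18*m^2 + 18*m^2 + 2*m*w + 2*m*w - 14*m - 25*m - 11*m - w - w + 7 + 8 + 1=36*m^2 + m*(4*w - 50) - 2*w + 16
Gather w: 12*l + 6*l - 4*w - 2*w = 18*l - 6*w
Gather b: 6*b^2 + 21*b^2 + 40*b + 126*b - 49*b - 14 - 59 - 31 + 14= 27*b^2 + 117*b - 90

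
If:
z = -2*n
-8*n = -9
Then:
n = 9/8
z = -9/4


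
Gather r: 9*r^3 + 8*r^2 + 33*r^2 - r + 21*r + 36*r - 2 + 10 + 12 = 9*r^3 + 41*r^2 + 56*r + 20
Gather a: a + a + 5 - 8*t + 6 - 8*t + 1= 2*a - 16*t + 12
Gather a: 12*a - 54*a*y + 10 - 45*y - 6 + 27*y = a*(12 - 54*y) - 18*y + 4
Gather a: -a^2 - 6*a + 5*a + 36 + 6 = -a^2 - a + 42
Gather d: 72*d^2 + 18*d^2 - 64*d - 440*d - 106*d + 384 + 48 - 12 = 90*d^2 - 610*d + 420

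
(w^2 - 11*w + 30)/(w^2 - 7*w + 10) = (w - 6)/(w - 2)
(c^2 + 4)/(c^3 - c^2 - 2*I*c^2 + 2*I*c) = (c + 2*I)/(c*(c - 1))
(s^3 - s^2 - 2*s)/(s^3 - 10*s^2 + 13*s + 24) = s*(s - 2)/(s^2 - 11*s + 24)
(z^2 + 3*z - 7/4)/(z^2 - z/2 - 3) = (-4*z^2 - 12*z + 7)/(2*(-2*z^2 + z + 6))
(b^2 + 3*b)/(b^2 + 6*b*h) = (b + 3)/(b + 6*h)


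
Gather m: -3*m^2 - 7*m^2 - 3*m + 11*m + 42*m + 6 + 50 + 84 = -10*m^2 + 50*m + 140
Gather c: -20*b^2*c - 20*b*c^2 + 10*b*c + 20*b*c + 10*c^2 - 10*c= c^2*(10 - 20*b) + c*(-20*b^2 + 30*b - 10)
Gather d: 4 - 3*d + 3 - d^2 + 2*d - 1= -d^2 - d + 6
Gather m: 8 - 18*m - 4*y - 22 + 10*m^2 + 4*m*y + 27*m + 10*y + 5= 10*m^2 + m*(4*y + 9) + 6*y - 9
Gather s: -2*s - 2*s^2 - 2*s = -2*s^2 - 4*s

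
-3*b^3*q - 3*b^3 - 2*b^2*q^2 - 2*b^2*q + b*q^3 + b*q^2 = (-3*b + q)*(b + q)*(b*q + b)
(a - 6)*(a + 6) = a^2 - 36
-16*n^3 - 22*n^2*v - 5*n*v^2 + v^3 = (-8*n + v)*(n + v)*(2*n + v)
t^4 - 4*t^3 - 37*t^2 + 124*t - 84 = (t - 7)*(t - 2)*(t - 1)*(t + 6)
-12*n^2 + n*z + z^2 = (-3*n + z)*(4*n + z)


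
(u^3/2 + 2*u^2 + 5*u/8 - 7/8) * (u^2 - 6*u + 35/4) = u^5/2 - u^4 - 7*u^3 + 103*u^2/8 + 343*u/32 - 245/32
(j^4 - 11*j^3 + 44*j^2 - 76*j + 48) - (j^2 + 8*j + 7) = j^4 - 11*j^3 + 43*j^2 - 84*j + 41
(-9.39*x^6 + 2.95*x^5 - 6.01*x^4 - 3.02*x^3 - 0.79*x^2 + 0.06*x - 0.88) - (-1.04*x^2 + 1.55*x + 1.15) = -9.39*x^6 + 2.95*x^5 - 6.01*x^4 - 3.02*x^3 + 0.25*x^2 - 1.49*x - 2.03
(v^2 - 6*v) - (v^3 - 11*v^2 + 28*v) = -v^3 + 12*v^2 - 34*v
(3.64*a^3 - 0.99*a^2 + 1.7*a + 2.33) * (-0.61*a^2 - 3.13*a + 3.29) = -2.2204*a^5 - 10.7893*a^4 + 14.0373*a^3 - 9.9994*a^2 - 1.6999*a + 7.6657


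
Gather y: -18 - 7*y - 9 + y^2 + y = y^2 - 6*y - 27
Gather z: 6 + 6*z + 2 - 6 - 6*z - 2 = 0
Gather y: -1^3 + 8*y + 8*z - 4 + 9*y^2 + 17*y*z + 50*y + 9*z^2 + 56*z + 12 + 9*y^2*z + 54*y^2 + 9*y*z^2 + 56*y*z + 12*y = y^2*(9*z + 63) + y*(9*z^2 + 73*z + 70) + 9*z^2 + 64*z + 7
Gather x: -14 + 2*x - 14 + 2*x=4*x - 28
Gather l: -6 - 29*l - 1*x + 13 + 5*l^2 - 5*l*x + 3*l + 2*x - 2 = 5*l^2 + l*(-5*x - 26) + x + 5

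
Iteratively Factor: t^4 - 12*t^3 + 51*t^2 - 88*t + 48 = (t - 4)*(t^3 - 8*t^2 + 19*t - 12) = (t - 4)^2*(t^2 - 4*t + 3) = (t - 4)^2*(t - 1)*(t - 3)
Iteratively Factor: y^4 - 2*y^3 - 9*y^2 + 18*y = (y + 3)*(y^3 - 5*y^2 + 6*y) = y*(y + 3)*(y^2 - 5*y + 6) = y*(y - 3)*(y + 3)*(y - 2)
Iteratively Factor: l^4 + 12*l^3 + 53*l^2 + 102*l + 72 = (l + 4)*(l^3 + 8*l^2 + 21*l + 18) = (l + 2)*(l + 4)*(l^2 + 6*l + 9) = (l + 2)*(l + 3)*(l + 4)*(l + 3)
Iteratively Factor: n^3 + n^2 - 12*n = (n + 4)*(n^2 - 3*n) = n*(n + 4)*(n - 3)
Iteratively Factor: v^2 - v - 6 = (v - 3)*(v + 2)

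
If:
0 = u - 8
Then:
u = 8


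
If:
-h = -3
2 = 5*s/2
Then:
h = 3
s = 4/5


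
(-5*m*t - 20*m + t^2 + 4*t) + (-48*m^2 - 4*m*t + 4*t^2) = -48*m^2 - 9*m*t - 20*m + 5*t^2 + 4*t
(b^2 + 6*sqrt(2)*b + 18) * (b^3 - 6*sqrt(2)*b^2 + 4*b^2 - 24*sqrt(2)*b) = b^5 + 4*b^4 - 54*b^3 - 216*b^2 - 108*sqrt(2)*b^2 - 432*sqrt(2)*b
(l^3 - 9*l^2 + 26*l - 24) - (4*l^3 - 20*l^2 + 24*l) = -3*l^3 + 11*l^2 + 2*l - 24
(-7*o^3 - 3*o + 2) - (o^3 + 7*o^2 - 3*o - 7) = -8*o^3 - 7*o^2 + 9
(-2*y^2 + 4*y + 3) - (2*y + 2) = -2*y^2 + 2*y + 1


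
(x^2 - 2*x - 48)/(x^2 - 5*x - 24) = (x + 6)/(x + 3)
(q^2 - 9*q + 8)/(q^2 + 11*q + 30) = (q^2 - 9*q + 8)/(q^2 + 11*q + 30)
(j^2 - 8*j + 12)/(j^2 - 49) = (j^2 - 8*j + 12)/(j^2 - 49)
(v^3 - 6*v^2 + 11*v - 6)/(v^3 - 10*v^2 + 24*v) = (v^3 - 6*v^2 + 11*v - 6)/(v*(v^2 - 10*v + 24))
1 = 1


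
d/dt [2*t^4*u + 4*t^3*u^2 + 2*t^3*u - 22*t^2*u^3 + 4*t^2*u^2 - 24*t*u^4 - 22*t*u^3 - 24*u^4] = 2*u*(4*t^3 + 6*t^2*u + 3*t^2 - 22*t*u^2 + 4*t*u - 12*u^3 - 11*u^2)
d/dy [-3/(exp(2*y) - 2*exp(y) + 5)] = 6*(exp(y) - 1)*exp(y)/(exp(2*y) - 2*exp(y) + 5)^2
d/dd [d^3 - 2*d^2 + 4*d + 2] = 3*d^2 - 4*d + 4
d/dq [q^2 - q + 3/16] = 2*q - 1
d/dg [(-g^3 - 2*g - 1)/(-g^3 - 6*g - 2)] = (8*g^3 + 3*g^2 - 2)/(g^6 + 12*g^4 + 4*g^3 + 36*g^2 + 24*g + 4)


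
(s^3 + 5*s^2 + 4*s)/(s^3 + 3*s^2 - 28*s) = (s^2 + 5*s + 4)/(s^2 + 3*s - 28)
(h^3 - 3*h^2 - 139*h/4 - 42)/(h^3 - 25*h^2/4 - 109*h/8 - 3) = 2*(2*h + 7)/(4*h + 1)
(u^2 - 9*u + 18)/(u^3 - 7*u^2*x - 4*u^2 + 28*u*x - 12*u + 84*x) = (3 - u)/(-u^2 + 7*u*x - 2*u + 14*x)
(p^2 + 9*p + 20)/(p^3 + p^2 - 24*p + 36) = (p^2 + 9*p + 20)/(p^3 + p^2 - 24*p + 36)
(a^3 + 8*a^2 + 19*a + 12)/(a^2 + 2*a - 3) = (a^2 + 5*a + 4)/(a - 1)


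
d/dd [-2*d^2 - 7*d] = -4*d - 7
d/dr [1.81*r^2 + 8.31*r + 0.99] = 3.62*r + 8.31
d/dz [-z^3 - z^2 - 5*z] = -3*z^2 - 2*z - 5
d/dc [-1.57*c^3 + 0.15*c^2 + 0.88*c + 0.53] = -4.71*c^2 + 0.3*c + 0.88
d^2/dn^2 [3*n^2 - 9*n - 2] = 6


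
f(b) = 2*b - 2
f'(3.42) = 2.00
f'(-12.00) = 2.00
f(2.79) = 3.58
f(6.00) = 10.00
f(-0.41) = -2.82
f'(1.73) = 2.00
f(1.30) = 0.60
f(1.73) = 1.46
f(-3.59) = -9.18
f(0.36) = -1.28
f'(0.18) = 2.00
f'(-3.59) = 2.00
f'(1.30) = 2.00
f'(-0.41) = 2.00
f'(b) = 2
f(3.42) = 4.84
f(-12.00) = -26.00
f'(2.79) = 2.00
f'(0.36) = 2.00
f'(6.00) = 2.00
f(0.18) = -1.64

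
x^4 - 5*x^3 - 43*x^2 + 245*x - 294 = (x - 7)*(x - 3)*(x - 2)*(x + 7)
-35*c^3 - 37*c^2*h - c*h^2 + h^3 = (-7*c + h)*(c + h)*(5*c + h)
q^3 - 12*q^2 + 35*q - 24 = (q - 8)*(q - 3)*(q - 1)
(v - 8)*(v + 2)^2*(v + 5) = v^4 + v^3 - 48*v^2 - 172*v - 160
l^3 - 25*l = l*(l - 5)*(l + 5)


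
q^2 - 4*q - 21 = (q - 7)*(q + 3)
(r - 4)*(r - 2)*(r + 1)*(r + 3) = r^4 - 2*r^3 - 13*r^2 + 14*r + 24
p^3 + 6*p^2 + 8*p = p*(p + 2)*(p + 4)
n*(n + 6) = n^2 + 6*n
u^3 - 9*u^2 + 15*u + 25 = (u - 5)^2*(u + 1)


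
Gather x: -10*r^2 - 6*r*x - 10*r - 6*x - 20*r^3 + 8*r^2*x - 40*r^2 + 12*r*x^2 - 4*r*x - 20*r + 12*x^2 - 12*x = -20*r^3 - 50*r^2 - 30*r + x^2*(12*r + 12) + x*(8*r^2 - 10*r - 18)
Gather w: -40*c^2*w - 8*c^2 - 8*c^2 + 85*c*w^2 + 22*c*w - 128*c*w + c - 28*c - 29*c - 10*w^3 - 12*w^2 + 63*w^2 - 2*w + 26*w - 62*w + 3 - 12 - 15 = -16*c^2 - 56*c - 10*w^3 + w^2*(85*c + 51) + w*(-40*c^2 - 106*c - 38) - 24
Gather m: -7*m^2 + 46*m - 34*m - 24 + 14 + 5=-7*m^2 + 12*m - 5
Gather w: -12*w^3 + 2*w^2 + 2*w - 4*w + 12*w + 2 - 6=-12*w^3 + 2*w^2 + 10*w - 4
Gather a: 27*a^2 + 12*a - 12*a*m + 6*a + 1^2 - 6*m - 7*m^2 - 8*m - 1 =27*a^2 + a*(18 - 12*m) - 7*m^2 - 14*m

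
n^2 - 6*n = n*(n - 6)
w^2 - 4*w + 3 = (w - 3)*(w - 1)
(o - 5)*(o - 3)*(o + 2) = o^3 - 6*o^2 - o + 30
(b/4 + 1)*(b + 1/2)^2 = b^3/4 + 5*b^2/4 + 17*b/16 + 1/4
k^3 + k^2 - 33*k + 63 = (k - 3)^2*(k + 7)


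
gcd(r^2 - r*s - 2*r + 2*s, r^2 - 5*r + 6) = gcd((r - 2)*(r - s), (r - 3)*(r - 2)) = r - 2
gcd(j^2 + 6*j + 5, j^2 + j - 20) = j + 5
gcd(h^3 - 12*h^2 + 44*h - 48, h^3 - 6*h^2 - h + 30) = 1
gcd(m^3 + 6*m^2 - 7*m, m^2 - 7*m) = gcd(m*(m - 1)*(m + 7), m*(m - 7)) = m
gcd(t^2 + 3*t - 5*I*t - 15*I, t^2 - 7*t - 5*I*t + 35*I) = t - 5*I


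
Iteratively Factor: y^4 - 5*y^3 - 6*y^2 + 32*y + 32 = (y + 2)*(y^3 - 7*y^2 + 8*y + 16) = (y - 4)*(y + 2)*(y^2 - 3*y - 4) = (y - 4)^2*(y + 2)*(y + 1)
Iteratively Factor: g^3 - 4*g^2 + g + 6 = (g - 3)*(g^2 - g - 2) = (g - 3)*(g + 1)*(g - 2)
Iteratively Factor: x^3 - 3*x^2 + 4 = (x - 2)*(x^2 - x - 2) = (x - 2)*(x + 1)*(x - 2)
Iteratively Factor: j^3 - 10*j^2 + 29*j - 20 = (j - 4)*(j^2 - 6*j + 5) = (j - 4)*(j - 1)*(j - 5)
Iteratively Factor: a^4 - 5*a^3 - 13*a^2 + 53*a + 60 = (a + 3)*(a^3 - 8*a^2 + 11*a + 20) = (a - 4)*(a + 3)*(a^2 - 4*a - 5) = (a - 4)*(a + 1)*(a + 3)*(a - 5)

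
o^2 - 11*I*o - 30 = (o - 6*I)*(o - 5*I)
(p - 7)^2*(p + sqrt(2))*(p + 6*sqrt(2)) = p^4 - 14*p^3 + 7*sqrt(2)*p^3 - 98*sqrt(2)*p^2 + 61*p^2 - 168*p + 343*sqrt(2)*p + 588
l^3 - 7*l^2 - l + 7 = (l - 7)*(l - 1)*(l + 1)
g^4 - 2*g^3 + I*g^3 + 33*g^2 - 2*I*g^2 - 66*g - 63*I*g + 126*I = (g - 2)*(g - 3*I)^2*(g + 7*I)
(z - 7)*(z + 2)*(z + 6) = z^3 + z^2 - 44*z - 84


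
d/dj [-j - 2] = -1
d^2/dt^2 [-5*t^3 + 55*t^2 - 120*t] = 110 - 30*t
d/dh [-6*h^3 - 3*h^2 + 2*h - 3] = -18*h^2 - 6*h + 2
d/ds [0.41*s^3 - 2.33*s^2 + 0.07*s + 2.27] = 1.23*s^2 - 4.66*s + 0.07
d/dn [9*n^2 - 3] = 18*n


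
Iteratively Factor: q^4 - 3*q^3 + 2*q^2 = (q)*(q^3 - 3*q^2 + 2*q) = q^2*(q^2 - 3*q + 2) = q^2*(q - 1)*(q - 2)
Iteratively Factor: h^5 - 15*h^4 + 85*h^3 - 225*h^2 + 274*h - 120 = (h - 1)*(h^4 - 14*h^3 + 71*h^2 - 154*h + 120) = (h - 4)*(h - 1)*(h^3 - 10*h^2 + 31*h - 30) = (h - 4)*(h - 2)*(h - 1)*(h^2 - 8*h + 15) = (h - 5)*(h - 4)*(h - 2)*(h - 1)*(h - 3)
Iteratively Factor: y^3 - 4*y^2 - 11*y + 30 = (y - 5)*(y^2 + y - 6) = (y - 5)*(y - 2)*(y + 3)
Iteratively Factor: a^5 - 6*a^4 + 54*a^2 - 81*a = (a - 3)*(a^4 - 3*a^3 - 9*a^2 + 27*a) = (a - 3)^2*(a^3 - 9*a) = (a - 3)^3*(a^2 + 3*a) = a*(a - 3)^3*(a + 3)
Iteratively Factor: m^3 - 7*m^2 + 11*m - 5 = (m - 1)*(m^2 - 6*m + 5) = (m - 1)^2*(m - 5)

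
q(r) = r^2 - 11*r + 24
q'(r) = 2*r - 11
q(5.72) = -6.20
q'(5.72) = 0.44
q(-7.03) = 150.75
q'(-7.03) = -25.06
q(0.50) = 18.75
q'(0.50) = -10.00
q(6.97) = -4.09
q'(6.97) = 2.94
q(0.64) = 17.37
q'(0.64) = -9.72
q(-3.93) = 82.67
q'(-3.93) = -18.86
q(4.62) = -5.48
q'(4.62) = -1.76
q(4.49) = -5.23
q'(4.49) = -2.02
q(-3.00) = 66.00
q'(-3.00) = -17.00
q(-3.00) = 66.00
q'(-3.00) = -17.00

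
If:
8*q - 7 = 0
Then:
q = 7/8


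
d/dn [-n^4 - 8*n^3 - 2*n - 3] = -4*n^3 - 24*n^2 - 2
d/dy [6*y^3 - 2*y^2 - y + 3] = 18*y^2 - 4*y - 1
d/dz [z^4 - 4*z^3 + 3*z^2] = 2*z*(2*z^2 - 6*z + 3)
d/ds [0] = 0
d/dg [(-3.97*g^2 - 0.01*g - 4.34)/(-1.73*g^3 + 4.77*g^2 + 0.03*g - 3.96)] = (-6.8681*g^4 - 0.0346000000000046*g^3 - 22.596*g^2 + 72.846*g + 0.1698)/(2.9929*g^6 - 16.5042*g^5 + 22.6491*g^4 + 13.9878*g^3 - 37.7775*g^2 - 0.2376*g + 15.6816)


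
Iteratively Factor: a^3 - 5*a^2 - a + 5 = (a - 5)*(a^2 - 1) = (a - 5)*(a - 1)*(a + 1)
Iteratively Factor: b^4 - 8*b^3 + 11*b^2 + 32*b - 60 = (b - 3)*(b^3 - 5*b^2 - 4*b + 20) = (b - 3)*(b - 2)*(b^2 - 3*b - 10) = (b - 5)*(b - 3)*(b - 2)*(b + 2)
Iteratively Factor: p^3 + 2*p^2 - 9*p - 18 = (p - 3)*(p^2 + 5*p + 6) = (p - 3)*(p + 2)*(p + 3)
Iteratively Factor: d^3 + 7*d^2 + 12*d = (d + 3)*(d^2 + 4*d) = d*(d + 3)*(d + 4)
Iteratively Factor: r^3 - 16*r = (r - 4)*(r^2 + 4*r) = (r - 4)*(r + 4)*(r)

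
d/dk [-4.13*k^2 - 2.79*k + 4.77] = -8.26*k - 2.79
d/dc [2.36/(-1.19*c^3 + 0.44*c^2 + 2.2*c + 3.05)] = (8.4252*c^2 - 2.0768*c - 5.192)/(-1.19*c^3 + 0.44*c^2 + 2.2*c + 3.05)^2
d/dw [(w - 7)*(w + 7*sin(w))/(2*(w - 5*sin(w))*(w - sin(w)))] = ((w - 7)*(w - 5*sin(w))*(w + 7*sin(w))*(cos(w) - 1) + (w - 7)*(w - sin(w))*(w + 7*sin(w))*(5*cos(w) - 1) + (w - 5*sin(w))*(w - sin(w))*(w + (w - 7)*(7*cos(w) + 1) + 7*sin(w)))/(2*(w - 5*sin(w))^2*(w - sin(w))^2)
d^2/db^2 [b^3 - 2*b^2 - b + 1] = 6*b - 4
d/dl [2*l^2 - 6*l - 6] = 4*l - 6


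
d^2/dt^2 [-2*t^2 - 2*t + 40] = -4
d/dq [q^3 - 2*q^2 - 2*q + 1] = 3*q^2 - 4*q - 2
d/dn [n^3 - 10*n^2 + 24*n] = 3*n^2 - 20*n + 24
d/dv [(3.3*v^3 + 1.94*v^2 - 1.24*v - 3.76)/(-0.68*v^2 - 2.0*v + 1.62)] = (-2.244*v^4 - 13.2*v^3 + 11.3148*v^2 + 1.172*v - 9.5288)/(0.4624*v^4 + 2.72*v^3 + 1.7968*v^2 - 6.48*v + 2.6244)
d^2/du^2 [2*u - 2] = 0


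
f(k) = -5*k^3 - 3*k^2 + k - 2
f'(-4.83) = -319.95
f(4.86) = -641.96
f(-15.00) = 16183.00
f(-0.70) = -2.46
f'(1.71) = -53.12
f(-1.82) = 16.39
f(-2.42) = 48.87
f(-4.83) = 486.58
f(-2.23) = 36.30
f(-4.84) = 489.78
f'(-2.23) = -60.21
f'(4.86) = -382.45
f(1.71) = -34.06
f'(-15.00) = -3284.00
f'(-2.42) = -72.33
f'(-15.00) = -3284.00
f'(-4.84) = -321.34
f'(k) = -15*k^2 - 6*k + 1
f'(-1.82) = -37.77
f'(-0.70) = -2.15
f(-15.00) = 16183.00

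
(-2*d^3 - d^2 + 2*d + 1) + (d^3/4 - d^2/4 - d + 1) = -7*d^3/4 - 5*d^2/4 + d + 2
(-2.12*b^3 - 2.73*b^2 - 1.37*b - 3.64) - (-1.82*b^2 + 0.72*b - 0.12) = -2.12*b^3 - 0.91*b^2 - 2.09*b - 3.52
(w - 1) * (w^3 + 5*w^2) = w^4 + 4*w^3 - 5*w^2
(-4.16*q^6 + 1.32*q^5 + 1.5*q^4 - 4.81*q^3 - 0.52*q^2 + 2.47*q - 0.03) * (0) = 0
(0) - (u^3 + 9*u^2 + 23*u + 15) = -u^3 - 9*u^2 - 23*u - 15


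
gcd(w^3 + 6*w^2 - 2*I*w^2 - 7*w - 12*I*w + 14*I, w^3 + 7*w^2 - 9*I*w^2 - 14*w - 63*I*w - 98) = w^2 + w*(7 - 2*I) - 14*I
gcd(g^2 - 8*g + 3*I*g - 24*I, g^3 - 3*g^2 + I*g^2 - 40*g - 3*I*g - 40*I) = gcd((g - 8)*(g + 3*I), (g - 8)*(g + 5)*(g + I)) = g - 8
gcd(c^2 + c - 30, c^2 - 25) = c - 5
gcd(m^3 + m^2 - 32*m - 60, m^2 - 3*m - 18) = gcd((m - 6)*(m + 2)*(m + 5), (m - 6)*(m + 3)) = m - 6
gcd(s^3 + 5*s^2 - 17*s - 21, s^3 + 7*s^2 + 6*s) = s + 1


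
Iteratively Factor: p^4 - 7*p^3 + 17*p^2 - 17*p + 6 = (p - 3)*(p^3 - 4*p^2 + 5*p - 2) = (p - 3)*(p - 1)*(p^2 - 3*p + 2) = (p - 3)*(p - 1)^2*(p - 2)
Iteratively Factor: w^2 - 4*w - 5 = (w + 1)*(w - 5)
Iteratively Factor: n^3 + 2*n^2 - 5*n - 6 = (n + 1)*(n^2 + n - 6) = (n + 1)*(n + 3)*(n - 2)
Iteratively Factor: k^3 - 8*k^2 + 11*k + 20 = (k + 1)*(k^2 - 9*k + 20) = (k - 4)*(k + 1)*(k - 5)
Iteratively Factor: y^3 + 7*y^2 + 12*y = (y + 3)*(y^2 + 4*y) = (y + 3)*(y + 4)*(y)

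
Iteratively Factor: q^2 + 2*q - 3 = (q + 3)*(q - 1)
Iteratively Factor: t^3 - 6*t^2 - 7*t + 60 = (t + 3)*(t^2 - 9*t + 20) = (t - 4)*(t + 3)*(t - 5)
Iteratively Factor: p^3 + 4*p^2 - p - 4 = (p + 1)*(p^2 + 3*p - 4) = (p - 1)*(p + 1)*(p + 4)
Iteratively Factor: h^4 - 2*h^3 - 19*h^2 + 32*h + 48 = (h + 1)*(h^3 - 3*h^2 - 16*h + 48) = (h - 3)*(h + 1)*(h^2 - 16) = (h - 4)*(h - 3)*(h + 1)*(h + 4)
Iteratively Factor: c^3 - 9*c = (c)*(c^2 - 9) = c*(c + 3)*(c - 3)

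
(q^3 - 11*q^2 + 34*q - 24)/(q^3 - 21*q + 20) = (q - 6)/(q + 5)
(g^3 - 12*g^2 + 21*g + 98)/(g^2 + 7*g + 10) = (g^2 - 14*g + 49)/(g + 5)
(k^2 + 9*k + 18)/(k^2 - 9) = (k + 6)/(k - 3)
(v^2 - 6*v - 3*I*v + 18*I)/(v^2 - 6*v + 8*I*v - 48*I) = (v - 3*I)/(v + 8*I)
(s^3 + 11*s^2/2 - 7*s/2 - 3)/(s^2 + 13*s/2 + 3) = s - 1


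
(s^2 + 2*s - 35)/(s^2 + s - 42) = (s - 5)/(s - 6)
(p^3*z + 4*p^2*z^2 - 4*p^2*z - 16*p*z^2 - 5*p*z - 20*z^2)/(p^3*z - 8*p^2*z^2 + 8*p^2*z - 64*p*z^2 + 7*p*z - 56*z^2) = (-p^2 - 4*p*z + 5*p + 20*z)/(-p^2 + 8*p*z - 7*p + 56*z)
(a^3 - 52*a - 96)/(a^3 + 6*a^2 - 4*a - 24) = (a - 8)/(a - 2)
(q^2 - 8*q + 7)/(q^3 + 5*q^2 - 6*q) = (q - 7)/(q*(q + 6))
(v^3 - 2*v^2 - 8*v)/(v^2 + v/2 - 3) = 2*v*(v - 4)/(2*v - 3)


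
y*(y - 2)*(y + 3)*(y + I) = y^4 + y^3 + I*y^3 - 6*y^2 + I*y^2 - 6*I*y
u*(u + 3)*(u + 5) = u^3 + 8*u^2 + 15*u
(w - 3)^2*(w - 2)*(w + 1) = w^4 - 7*w^3 + 13*w^2 + 3*w - 18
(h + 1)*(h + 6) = h^2 + 7*h + 6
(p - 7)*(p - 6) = p^2 - 13*p + 42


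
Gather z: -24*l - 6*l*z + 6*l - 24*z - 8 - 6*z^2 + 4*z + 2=-18*l - 6*z^2 + z*(-6*l - 20) - 6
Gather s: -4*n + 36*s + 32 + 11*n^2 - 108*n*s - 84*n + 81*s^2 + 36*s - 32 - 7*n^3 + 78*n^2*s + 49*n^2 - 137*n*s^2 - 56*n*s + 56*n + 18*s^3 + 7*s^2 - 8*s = -7*n^3 + 60*n^2 - 32*n + 18*s^3 + s^2*(88 - 137*n) + s*(78*n^2 - 164*n + 64)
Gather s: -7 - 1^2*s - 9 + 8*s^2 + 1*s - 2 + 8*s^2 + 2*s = 16*s^2 + 2*s - 18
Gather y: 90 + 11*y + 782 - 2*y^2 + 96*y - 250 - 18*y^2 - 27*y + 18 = -20*y^2 + 80*y + 640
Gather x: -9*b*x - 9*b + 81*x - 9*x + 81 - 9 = -9*b + x*(72 - 9*b) + 72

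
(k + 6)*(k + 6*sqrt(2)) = k^2 + 6*k + 6*sqrt(2)*k + 36*sqrt(2)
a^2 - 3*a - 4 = (a - 4)*(a + 1)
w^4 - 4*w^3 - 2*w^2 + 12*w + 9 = (w - 3)^2*(w + 1)^2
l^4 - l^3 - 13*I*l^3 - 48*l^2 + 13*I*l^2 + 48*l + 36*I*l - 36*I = (l - 1)*(l - 6*I)^2*(l - I)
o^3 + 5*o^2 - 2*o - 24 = (o - 2)*(o + 3)*(o + 4)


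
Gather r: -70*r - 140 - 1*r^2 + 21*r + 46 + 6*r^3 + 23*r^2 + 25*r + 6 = 6*r^3 + 22*r^2 - 24*r - 88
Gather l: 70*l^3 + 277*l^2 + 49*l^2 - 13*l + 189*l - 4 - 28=70*l^3 + 326*l^2 + 176*l - 32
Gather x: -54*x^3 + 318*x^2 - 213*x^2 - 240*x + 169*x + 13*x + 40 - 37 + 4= -54*x^3 + 105*x^2 - 58*x + 7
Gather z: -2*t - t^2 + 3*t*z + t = -t^2 + 3*t*z - t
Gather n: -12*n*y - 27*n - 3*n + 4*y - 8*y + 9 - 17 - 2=n*(-12*y - 30) - 4*y - 10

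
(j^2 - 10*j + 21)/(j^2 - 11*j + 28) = (j - 3)/(j - 4)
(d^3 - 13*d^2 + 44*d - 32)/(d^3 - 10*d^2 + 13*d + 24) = (d^2 - 5*d + 4)/(d^2 - 2*d - 3)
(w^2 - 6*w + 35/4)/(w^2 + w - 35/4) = (2*w - 7)/(2*w + 7)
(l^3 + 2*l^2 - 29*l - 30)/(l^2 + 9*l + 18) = (l^2 - 4*l - 5)/(l + 3)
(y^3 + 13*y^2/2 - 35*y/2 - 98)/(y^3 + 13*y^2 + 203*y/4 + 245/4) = 2*(y - 4)/(2*y + 5)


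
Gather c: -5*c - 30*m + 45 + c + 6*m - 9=-4*c - 24*m + 36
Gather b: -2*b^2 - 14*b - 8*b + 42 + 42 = -2*b^2 - 22*b + 84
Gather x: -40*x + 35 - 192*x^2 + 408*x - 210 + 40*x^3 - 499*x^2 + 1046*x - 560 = 40*x^3 - 691*x^2 + 1414*x - 735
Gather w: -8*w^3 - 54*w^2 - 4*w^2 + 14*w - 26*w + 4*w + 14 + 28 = -8*w^3 - 58*w^2 - 8*w + 42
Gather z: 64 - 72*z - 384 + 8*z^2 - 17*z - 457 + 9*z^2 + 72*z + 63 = 17*z^2 - 17*z - 714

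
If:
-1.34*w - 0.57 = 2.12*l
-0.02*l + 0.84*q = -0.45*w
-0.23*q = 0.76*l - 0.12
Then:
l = 0.07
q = 0.29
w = -0.54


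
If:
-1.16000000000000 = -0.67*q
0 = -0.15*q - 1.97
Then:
No Solution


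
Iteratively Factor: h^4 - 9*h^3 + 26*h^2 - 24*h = (h - 2)*(h^3 - 7*h^2 + 12*h) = h*(h - 2)*(h^2 - 7*h + 12) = h*(h - 3)*(h - 2)*(h - 4)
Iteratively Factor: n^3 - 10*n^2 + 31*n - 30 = (n - 2)*(n^2 - 8*n + 15) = (n - 3)*(n - 2)*(n - 5)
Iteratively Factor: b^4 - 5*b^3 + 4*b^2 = (b - 4)*(b^3 - b^2) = (b - 4)*(b - 1)*(b^2) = b*(b - 4)*(b - 1)*(b)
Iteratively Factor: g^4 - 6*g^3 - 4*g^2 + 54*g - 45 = (g - 5)*(g^3 - g^2 - 9*g + 9) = (g - 5)*(g - 1)*(g^2 - 9) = (g - 5)*(g - 3)*(g - 1)*(g + 3)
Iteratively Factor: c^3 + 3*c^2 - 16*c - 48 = (c + 4)*(c^2 - c - 12) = (c + 3)*(c + 4)*(c - 4)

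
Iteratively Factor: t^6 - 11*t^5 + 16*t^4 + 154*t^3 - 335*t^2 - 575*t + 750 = (t - 1)*(t^5 - 10*t^4 + 6*t^3 + 160*t^2 - 175*t - 750) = (t - 1)*(t + 2)*(t^4 - 12*t^3 + 30*t^2 + 100*t - 375) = (t - 5)*(t - 1)*(t + 2)*(t^3 - 7*t^2 - 5*t + 75) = (t - 5)*(t - 1)*(t + 2)*(t + 3)*(t^2 - 10*t + 25) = (t - 5)^2*(t - 1)*(t + 2)*(t + 3)*(t - 5)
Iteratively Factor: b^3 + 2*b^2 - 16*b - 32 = (b - 4)*(b^2 + 6*b + 8) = (b - 4)*(b + 2)*(b + 4)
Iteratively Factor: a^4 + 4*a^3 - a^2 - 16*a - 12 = (a + 2)*(a^3 + 2*a^2 - 5*a - 6) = (a + 2)*(a + 3)*(a^2 - a - 2) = (a - 2)*(a + 2)*(a + 3)*(a + 1)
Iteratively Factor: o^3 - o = (o)*(o^2 - 1) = o*(o - 1)*(o + 1)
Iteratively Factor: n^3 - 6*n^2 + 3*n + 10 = (n + 1)*(n^2 - 7*n + 10) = (n - 5)*(n + 1)*(n - 2)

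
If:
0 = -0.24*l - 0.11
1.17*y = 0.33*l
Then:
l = -0.46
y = -0.13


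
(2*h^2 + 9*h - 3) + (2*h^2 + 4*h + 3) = 4*h^2 + 13*h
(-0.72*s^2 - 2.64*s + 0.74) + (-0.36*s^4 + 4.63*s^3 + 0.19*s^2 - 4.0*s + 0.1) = -0.36*s^4 + 4.63*s^3 - 0.53*s^2 - 6.64*s + 0.84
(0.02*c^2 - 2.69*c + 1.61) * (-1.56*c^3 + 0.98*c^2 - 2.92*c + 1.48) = -0.0312*c^5 + 4.216*c^4 - 5.2062*c^3 + 9.4622*c^2 - 8.6824*c + 2.3828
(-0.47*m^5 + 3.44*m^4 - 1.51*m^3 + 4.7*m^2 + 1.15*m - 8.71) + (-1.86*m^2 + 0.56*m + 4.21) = -0.47*m^5 + 3.44*m^4 - 1.51*m^3 + 2.84*m^2 + 1.71*m - 4.5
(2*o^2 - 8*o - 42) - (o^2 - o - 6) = o^2 - 7*o - 36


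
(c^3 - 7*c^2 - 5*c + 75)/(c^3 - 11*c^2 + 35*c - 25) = (c + 3)/(c - 1)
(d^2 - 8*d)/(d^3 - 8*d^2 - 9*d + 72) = d/(d^2 - 9)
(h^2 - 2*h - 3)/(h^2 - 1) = (h - 3)/(h - 1)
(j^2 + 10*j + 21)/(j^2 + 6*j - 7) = (j + 3)/(j - 1)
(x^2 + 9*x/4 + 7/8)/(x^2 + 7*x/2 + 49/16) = 2*(2*x + 1)/(4*x + 7)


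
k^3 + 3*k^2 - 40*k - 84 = (k - 6)*(k + 2)*(k + 7)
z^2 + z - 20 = (z - 4)*(z + 5)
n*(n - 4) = n^2 - 4*n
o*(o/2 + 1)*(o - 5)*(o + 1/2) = o^4/2 - 5*o^3/4 - 23*o^2/4 - 5*o/2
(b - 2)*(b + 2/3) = b^2 - 4*b/3 - 4/3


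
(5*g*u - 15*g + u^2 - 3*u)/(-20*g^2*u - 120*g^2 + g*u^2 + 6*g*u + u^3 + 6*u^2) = (u - 3)/(-4*g*u - 24*g + u^2 + 6*u)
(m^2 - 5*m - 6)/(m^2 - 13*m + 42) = (m + 1)/(m - 7)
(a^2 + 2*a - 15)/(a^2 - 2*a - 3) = (a + 5)/(a + 1)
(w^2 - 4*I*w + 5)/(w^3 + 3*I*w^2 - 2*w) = (w - 5*I)/(w*(w + 2*I))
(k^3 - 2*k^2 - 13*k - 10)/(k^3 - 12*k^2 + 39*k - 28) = (k^3 - 2*k^2 - 13*k - 10)/(k^3 - 12*k^2 + 39*k - 28)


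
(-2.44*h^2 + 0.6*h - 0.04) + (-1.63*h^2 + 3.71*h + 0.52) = -4.07*h^2 + 4.31*h + 0.48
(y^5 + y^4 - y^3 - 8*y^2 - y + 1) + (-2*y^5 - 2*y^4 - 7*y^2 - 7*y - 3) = -y^5 - y^4 - y^3 - 15*y^2 - 8*y - 2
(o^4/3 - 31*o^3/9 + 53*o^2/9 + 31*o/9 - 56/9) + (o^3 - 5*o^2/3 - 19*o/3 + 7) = o^4/3 - 22*o^3/9 + 38*o^2/9 - 26*o/9 + 7/9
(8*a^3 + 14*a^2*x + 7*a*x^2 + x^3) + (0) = 8*a^3 + 14*a^2*x + 7*a*x^2 + x^3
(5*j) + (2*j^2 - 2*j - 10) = 2*j^2 + 3*j - 10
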